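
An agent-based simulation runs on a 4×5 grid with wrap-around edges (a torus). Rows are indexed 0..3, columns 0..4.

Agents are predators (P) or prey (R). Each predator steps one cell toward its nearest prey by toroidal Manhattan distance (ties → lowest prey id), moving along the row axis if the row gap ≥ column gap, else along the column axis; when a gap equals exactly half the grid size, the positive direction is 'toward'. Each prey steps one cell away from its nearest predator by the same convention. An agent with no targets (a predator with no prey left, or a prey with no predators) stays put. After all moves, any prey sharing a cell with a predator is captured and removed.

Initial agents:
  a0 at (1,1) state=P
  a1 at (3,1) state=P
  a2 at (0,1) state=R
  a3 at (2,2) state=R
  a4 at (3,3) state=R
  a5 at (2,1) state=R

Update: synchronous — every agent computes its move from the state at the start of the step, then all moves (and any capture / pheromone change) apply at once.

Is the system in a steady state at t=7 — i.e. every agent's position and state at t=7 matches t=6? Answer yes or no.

no

t=1: a0@(0,1):P a1@(0,1):P a2@(3,1):R a3@(3,2):R a4@(3,4):R a5@(3,1):R
t=2: a0@(3,1):P a1@(3,1):P a2@(2,1):R a3@(2,2):R a4@(3,3):R a5@(2,1):R
t=3: a0@(2,1):P a1@(2,1):P a2@(1,1):R a3@(1,2):R a4@(3,4):R a5@(1,1):R
t=4: a0@(1,1):P a1@(1,1):P a2@(0,1):R a3@(0,2):R a4@(3,3):R a5@(0,1):R
t=5: a0@(0,1):P a1@(0,1):P a2@(3,1):R a3@(3,2):R a4@(2,3):R a5@(3,1):R
t=6: a0@(3,1):P a1@(3,1):P a2@(2,1):R a3@(2,2):R a4@(1,3):R a5@(2,1):R
t=7: a0@(2,1):P a1@(2,1):P a2@(1,1):R a3@(1,2):R a4@(0,3):R a5@(1,1):R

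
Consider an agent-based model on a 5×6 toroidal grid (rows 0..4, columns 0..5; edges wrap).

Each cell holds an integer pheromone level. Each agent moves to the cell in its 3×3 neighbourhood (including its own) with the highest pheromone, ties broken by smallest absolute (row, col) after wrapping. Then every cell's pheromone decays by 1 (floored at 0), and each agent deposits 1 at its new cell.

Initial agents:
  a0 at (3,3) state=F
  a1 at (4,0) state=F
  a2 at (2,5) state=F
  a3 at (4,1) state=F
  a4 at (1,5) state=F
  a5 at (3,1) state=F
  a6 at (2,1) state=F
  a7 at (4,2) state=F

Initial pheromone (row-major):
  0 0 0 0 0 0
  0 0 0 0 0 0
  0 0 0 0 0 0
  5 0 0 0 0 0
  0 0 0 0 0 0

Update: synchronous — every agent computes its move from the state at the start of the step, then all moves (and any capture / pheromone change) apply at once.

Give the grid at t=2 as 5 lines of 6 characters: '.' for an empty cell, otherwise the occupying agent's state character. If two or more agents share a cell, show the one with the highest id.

F.....
......
..F...
F.....
......

t=1: a0@(2,2) a1@(3,0) a2@(3,0) a3@(3,0) a4@(0,0) a5@(3,0) a6@(3,0) a7@(0,1) | pheromone: 1 1 0 0 0 0 / 0 0 0 0 0 0 / 0 0 1 0 0 0 / 9 0 0 0 0 0 / 0 0 0 0 0 0
t=2: a0@(2,2) a1@(3,0) a2@(3,0) a3@(3,0) a4@(0,0) a5@(3,0) a6@(3,0) a7@(0,0) | pheromone: 2 0 0 0 0 0 / 0 0 0 0 0 0 / 0 0 1 0 0 0 / 13 0 0 0 0 0 / 0 0 0 0 0 0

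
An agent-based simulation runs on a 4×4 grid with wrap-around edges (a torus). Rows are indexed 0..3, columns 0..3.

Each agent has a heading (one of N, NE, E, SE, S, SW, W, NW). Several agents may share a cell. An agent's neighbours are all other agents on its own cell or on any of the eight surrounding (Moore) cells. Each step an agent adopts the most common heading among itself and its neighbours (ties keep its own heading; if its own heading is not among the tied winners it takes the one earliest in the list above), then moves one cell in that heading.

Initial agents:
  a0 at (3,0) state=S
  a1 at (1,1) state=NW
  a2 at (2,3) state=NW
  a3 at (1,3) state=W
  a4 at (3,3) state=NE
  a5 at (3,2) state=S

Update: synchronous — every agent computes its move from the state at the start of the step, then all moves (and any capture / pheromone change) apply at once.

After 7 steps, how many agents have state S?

t=1: a0@(0,0):S a1@(0,0):NW a2@(3,3):S a3@(1,2):W a4@(0,3):S a5@(0,2):S
t=2: a0@(1,0):S a1@(1,0):S a2@(0,3):S a3@(2,2):S a4@(1,3):S a5@(1,2):S
t=3: a0@(2,0):S a1@(2,0):S a2@(1,3):S a3@(3,2):S a4@(2,3):S a5@(2,2):S
t=4: a0@(3,0):S a1@(3,0):S a2@(2,3):S a3@(0,2):S a4@(3,3):S a5@(3,2):S
t=5: a0@(0,0):S a1@(0,0):S a2@(3,3):S a3@(1,2):S a4@(0,3):S a5@(0,2):S
t=6: a0@(1,0):S a1@(1,0):S a2@(0,3):S a3@(2,2):S a4@(1,3):S a5@(1,2):S
t=7: a0@(2,0):S a1@(2,0):S a2@(1,3):S a3@(3,2):S a4@(2,3):S a5@(2,2):S

6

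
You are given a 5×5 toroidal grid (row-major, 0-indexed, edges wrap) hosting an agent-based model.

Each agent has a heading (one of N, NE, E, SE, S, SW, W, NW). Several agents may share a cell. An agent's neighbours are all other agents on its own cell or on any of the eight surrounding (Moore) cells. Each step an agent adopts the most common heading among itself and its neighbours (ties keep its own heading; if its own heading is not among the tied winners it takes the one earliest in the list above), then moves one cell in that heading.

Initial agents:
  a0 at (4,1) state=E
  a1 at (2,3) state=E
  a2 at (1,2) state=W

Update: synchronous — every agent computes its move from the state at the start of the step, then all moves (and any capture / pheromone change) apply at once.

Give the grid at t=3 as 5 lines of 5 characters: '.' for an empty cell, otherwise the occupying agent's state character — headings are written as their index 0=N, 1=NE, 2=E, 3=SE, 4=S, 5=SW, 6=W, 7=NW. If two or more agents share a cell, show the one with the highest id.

t=1: a0@(4,2):E a1@(2,4):E a2@(1,1):W
t=2: a0@(4,3):E a1@(2,0):E a2@(1,0):W
t=3: a0@(4,4):E a1@(2,1):E a2@(1,4):W

.....
....6
.2...
.....
....2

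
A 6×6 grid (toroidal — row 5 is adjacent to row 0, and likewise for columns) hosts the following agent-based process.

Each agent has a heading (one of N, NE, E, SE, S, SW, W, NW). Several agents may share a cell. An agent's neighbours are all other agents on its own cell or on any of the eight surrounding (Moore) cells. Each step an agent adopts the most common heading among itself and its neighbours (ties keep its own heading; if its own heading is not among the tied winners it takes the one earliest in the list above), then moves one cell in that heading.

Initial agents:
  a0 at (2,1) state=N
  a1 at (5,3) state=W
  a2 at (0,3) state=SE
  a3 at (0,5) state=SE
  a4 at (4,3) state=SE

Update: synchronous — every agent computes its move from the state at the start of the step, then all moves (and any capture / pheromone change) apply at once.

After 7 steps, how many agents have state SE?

t=1: a0@(1,1):N a1@(0,4):SE a2@(1,4):SE a3@(1,0):SE a4@(5,4):SE
t=2: a0@(0,1):N a1@(1,5):SE a2@(2,5):SE a3@(2,1):SE a4@(0,5):SE
t=3: a0@(5,1):N a1@(2,0):SE a2@(3,0):SE a3@(3,2):SE a4@(1,0):SE
t=4: a0@(4,1):N a1@(3,1):SE a2@(4,1):SE a3@(4,3):SE a4@(2,1):SE
t=5: a0@(5,2):SE a1@(4,2):SE a2@(5,2):SE a3@(5,4):SE a4@(3,2):SE
t=6: a0@(0,3):SE a1@(5,3):SE a2@(0,3):SE a3@(0,5):SE a4@(4,3):SE
t=7: a0@(1,4):SE a1@(0,4):SE a2@(1,4):SE a3@(1,0):SE a4@(5,4):SE

5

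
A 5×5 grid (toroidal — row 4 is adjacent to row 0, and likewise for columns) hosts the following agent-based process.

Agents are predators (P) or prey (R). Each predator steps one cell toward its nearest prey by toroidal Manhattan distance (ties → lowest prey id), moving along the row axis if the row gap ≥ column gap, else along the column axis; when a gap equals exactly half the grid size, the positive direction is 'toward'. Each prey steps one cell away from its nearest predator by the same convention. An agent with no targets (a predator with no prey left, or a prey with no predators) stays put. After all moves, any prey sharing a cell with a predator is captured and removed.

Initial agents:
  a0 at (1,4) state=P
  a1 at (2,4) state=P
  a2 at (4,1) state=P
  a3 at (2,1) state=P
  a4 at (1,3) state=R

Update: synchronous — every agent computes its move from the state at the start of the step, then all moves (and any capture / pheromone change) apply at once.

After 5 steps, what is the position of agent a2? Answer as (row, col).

(1, 1)

t=1: a0@(1,3):P a1@(1,4):P a2@(0,1):P a3@(2,2):P a4@(1,2):R
t=2: a0@(1,2):P a1@(1,3):P a2@(1,1):P a3@(1,2):P
t=3: (unchanged — steady state)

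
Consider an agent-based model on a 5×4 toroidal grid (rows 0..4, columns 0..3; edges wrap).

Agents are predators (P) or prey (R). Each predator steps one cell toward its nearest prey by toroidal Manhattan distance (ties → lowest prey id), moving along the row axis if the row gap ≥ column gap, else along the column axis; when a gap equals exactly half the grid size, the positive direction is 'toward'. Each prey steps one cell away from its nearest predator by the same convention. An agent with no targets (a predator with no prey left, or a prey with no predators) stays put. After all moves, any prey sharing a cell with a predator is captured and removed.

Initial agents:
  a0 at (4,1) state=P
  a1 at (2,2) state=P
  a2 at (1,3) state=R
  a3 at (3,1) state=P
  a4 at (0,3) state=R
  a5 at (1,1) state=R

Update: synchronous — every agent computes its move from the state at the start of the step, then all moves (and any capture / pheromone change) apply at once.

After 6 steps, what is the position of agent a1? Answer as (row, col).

t=1: a0@(0,1):P a1@(1,2):P a2@(0,3):R a3@(2,1):P a4@(0,2):R
t=2: a0@(0,2):P a1@(0,2):P a3@(1,1):P a4@(0,3):R
t=3: a0@(0,3):P a1@(0,3):P a3@(1,2):P a4@(0,0):R
t=4: a0@(0,0):P a1@(0,0):P a3@(1,3):P a4@(0,1):R
t=5: a0@(0,1):P a1@(0,1):P a3@(1,0):P a4@(0,2):R
t=6: a0@(0,2):P a1@(0,2):P a3@(1,1):P a4@(0,3):R

(0, 2)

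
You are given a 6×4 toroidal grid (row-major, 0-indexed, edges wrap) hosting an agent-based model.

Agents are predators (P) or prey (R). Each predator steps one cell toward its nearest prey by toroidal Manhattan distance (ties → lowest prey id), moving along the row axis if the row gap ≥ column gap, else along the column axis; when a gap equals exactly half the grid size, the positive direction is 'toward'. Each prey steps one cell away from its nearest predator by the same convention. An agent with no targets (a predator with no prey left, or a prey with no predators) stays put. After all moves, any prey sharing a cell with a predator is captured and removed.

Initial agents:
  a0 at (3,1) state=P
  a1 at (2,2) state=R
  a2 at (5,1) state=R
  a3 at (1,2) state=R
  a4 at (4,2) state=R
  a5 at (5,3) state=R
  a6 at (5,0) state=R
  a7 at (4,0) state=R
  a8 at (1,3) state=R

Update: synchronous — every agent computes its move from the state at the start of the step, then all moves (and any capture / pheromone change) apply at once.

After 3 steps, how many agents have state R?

8

t=1: a0@(2,1):P a1@(1,2):R a2@(0,1):R a3@(0,2):R a4@(5,2):R a5@(0,3):R a6@(0,0):R a7@(5,0):R a8@(0,3):R
t=2: a0@(1,1):P a1@(0,2):R a2@(5,1):R a3@(5,2):R a4@(4,2):R a5@(5,3):R a6@(5,0):R a7@(4,0):R a8@(5,3):R
t=3: a0@(0,1):P a1@(5,2):R a2@(4,1):R a3@(4,2):R a4@(3,2):R a5@(4,3):R a6@(4,0):R a7@(3,0):R a8@(4,3):R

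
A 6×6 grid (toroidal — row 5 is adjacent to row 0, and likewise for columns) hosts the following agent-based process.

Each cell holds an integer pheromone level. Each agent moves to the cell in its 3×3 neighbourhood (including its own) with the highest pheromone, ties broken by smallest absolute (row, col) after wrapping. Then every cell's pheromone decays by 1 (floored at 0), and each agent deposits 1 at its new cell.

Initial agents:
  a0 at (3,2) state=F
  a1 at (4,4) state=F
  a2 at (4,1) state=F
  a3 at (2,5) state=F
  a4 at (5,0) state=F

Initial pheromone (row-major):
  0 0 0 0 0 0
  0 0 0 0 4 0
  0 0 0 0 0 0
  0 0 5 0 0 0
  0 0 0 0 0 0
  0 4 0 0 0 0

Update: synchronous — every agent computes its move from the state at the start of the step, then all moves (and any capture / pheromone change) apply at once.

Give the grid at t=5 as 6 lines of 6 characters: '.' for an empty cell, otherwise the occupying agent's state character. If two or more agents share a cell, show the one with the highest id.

t=1: a0@(3,2) a1@(3,3) a2@(3,2) a3@(1,4) a4@(5,1) | pheromone: 0 0 0 0 0 0 / 0 0 0 0 4 0 / 0 0 0 0 0 0 / 0 0 6 1 0 0 / 0 0 0 0 0 0 / 0 4 0 0 0 0
t=2: a0@(3,2) a1@(3,2) a2@(3,2) a3@(1,4) a4@(5,1) | pheromone: 0 0 0 0 0 0 / 0 0 0 0 4 0 / 0 0 0 0 0 0 / 0 0 8 0 0 0 / 0 0 0 0 0 0 / 0 4 0 0 0 0
t=3: a0@(3,2) a1@(3,2) a2@(3,2) a3@(1,4) a4@(5,1) | pheromone: 0 0 0 0 0 0 / 0 0 0 0 4 0 / 0 0 0 0 0 0 / 0 0 10 0 0 0 / 0 0 0 0 0 0 / 0 4 0 0 0 0
t=4: a0@(3,2) a1@(3,2) a2@(3,2) a3@(1,4) a4@(5,1) | pheromone: 0 0 0 0 0 0 / 0 0 0 0 4 0 / 0 0 0 0 0 0 / 0 0 12 0 0 0 / 0 0 0 0 0 0 / 0 4 0 0 0 0
t=5: a0@(3,2) a1@(3,2) a2@(3,2) a3@(1,4) a4@(5,1) | pheromone: 0 0 0 0 0 0 / 0 0 0 0 4 0 / 0 0 0 0 0 0 / 0 0 14 0 0 0 / 0 0 0 0 0 0 / 0 4 0 0 0 0

......
....F.
......
..F...
......
.F....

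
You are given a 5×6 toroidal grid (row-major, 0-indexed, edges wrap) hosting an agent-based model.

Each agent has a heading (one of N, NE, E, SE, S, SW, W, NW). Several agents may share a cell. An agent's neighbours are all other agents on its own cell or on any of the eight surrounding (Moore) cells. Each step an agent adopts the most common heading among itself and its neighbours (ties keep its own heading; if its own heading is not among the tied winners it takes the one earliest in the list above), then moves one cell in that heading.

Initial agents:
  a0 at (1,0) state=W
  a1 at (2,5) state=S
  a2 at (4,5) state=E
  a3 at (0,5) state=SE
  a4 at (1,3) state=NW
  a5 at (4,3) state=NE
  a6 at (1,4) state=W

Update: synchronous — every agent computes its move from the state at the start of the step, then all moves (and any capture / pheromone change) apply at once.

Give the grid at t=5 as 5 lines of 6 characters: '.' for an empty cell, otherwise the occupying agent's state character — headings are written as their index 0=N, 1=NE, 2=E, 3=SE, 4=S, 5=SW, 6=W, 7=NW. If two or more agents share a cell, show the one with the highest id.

t=1: a0@(1,5):W a1@(2,4):W a2@(4,0):E a3@(0,4):W a4@(0,2):NW a5@(3,4):NE a6@(1,3):W
t=2: a0@(1,4):W a1@(2,3):W a2@(4,1):E a3@(0,3):W a4@(4,1):NW a5@(2,5):NE a6@(1,2):W
t=3: a0@(1,3):W a1@(2,2):W a2@(4,2):E a3@(0,2):W a4@(3,0):NW a5@(1,0):NE a6@(1,1):W
t=4: a0@(1,2):W a1@(2,1):W a2@(4,3):E a3@(0,1):W a4@(2,5):NW a5@(0,1):NE a6@(1,0):W
t=5: a0@(1,1):W a1@(2,0):W a2@(4,4):E a3@(0,0):W a4@(1,4):NW a5@(0,0):W a6@(1,5):W

6.....
.6..76
6.....
......
....2.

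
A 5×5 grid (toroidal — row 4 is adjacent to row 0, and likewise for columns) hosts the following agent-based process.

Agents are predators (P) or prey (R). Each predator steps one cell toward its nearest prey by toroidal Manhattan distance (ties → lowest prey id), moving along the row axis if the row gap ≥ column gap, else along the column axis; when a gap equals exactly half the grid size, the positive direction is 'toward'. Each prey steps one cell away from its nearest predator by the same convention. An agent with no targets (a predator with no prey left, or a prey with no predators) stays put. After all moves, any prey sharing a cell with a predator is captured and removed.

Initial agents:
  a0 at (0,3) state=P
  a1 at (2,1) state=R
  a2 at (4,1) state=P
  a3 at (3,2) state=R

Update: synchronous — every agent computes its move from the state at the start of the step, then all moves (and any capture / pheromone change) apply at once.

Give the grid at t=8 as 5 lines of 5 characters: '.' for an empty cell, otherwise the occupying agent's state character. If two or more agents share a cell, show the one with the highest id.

..R..
.P...
...P.
.....
.R...

t=1: a0@(4,3):P a1@(1,1):R a2@(3,1):P a3@(2,2):R
t=2: a0@(3,3):P a1@(0,1):R a2@(2,1):P a3@(1,2):R
t=3: a0@(2,3):P a1@(4,1):R a2@(1,1):P a3@(0,2):R
t=4: a0@(1,3):P a1@(3,1):R a2@(0,1):P a3@(4,2):R
t=5: a0@(0,3):P a1@(2,1):R a2@(4,1):P a3@(3,2):R
t=6: a0@(4,3):P a1@(1,1):R a2@(3,1):P a3@(2,2):R
t=7: a0@(3,3):P a1@(0,1):R a2@(2,1):P a3@(1,2):R
t=8: a0@(2,3):P a1@(4,1):R a2@(1,1):P a3@(0,2):R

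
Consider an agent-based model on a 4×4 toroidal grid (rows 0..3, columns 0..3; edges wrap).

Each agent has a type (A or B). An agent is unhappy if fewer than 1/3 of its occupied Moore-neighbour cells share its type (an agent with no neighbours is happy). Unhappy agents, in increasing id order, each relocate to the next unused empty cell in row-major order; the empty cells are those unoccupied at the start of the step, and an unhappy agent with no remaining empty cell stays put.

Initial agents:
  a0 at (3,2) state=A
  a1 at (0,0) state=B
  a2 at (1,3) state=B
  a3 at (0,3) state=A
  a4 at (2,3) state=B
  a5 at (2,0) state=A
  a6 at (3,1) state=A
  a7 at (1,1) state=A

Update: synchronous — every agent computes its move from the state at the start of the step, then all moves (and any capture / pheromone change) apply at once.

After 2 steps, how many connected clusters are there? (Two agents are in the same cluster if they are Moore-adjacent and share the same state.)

2

t=1: a0@(3,2):A a1@(0,1):B a2@(1,3):B a3@(0,3):A a4@(2,3):B a5@(2,0):A a6@(3,1):A a7@(1,1):A
t=2: a0@(3,2):A a1@(0,0):B a2@(1,3):B a3@(0,3):A a4@(2,3):B a5@(2,0):A a6@(3,1):A a7@(1,1):A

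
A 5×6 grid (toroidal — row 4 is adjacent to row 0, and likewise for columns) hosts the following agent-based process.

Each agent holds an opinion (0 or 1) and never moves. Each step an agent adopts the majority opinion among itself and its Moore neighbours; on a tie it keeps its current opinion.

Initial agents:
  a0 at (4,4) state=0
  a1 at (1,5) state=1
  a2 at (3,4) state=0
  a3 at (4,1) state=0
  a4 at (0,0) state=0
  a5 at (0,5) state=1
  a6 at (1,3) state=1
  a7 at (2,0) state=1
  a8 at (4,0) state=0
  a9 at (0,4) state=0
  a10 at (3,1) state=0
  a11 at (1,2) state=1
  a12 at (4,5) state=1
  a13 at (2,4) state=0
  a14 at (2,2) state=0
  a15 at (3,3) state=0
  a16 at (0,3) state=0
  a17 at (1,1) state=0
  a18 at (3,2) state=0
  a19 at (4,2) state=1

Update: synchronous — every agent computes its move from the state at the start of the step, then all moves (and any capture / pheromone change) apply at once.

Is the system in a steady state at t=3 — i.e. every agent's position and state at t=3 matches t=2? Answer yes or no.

no

t=1: a0@(4,4):0 a1@(1,5):1 a2@(3,4):0 a3@(4,1):0 a4@(0,0):0 a5@(0,5):0 a6@(1,3):0 a7@(2,0):1 a8@(4,0):0 a9@(0,4):1 a10@(3,1):0 a11@(1,2):0 a12@(4,5):0 a13@(2,4):0 a14@(2,2):0 a15@(3,3):0 a16@(0,3):0 a17@(1,1):0 a18@(3,2):0 a19@(4,2):0
t=2: a0@(4,4):0 a1@(1,5):1 a2@(3,4):0 a3@(4,1):0 a4@(0,0):0 a5@(0,5):0 a6@(1,3):0 a7@(2,0):1 a8@(4,0):0 a9@(0,4):0 a10@(3,1):0 a11@(1,2):0 a12@(4,5):0 a13@(2,4):0 a14@(2,2):0 a15@(3,3):0 a16@(0,3):0 a17@(1,1):0 a18@(3,2):0 a19@(4,2):0
t=3: a0@(4,4):0 a1@(1,5):0 a2@(3,4):0 a3@(4,1):0 a4@(0,0):0 a5@(0,5):0 a6@(1,3):0 a7@(2,0):1 a8@(4,0):0 a9@(0,4):0 a10@(3,1):0 a11@(1,2):0 a12@(4,5):0 a13@(2,4):0 a14@(2,2):0 a15@(3,3):0 a16@(0,3):0 a17@(1,1):0 a18@(3,2):0 a19@(4,2):0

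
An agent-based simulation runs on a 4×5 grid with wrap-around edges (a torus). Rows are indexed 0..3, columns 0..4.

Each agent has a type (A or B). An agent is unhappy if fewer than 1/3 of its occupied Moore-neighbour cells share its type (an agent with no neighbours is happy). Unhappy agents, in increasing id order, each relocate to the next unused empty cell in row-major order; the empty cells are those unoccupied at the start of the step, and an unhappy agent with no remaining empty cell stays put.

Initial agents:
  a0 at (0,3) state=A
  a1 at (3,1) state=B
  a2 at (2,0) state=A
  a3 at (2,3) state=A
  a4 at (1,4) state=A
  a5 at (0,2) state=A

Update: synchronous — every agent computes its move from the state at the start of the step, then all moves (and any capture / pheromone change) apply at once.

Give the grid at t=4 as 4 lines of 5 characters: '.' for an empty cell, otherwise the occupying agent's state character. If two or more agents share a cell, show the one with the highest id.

t=1: a0@(0,3):A a1@(0,0):B a2@(2,0):A a3@(2,3):A a4@(1,4):A a5@(0,2):A
t=2: a0@(0,3):A a1@(0,1):B a2@(2,0):A a3@(2,3):A a4@(1,4):A a5@(0,2):A
t=3: a0@(0,3):A a1@(0,0):B a2@(2,0):A a3@(2,3):A a4@(1,4):A a5@(0,2):A
t=4: a0@(0,3):A a1@(0,1):B a2@(2,0):A a3@(2,3):A a4@(1,4):A a5@(0,2):A

.BAA.
....A
A..A.
.....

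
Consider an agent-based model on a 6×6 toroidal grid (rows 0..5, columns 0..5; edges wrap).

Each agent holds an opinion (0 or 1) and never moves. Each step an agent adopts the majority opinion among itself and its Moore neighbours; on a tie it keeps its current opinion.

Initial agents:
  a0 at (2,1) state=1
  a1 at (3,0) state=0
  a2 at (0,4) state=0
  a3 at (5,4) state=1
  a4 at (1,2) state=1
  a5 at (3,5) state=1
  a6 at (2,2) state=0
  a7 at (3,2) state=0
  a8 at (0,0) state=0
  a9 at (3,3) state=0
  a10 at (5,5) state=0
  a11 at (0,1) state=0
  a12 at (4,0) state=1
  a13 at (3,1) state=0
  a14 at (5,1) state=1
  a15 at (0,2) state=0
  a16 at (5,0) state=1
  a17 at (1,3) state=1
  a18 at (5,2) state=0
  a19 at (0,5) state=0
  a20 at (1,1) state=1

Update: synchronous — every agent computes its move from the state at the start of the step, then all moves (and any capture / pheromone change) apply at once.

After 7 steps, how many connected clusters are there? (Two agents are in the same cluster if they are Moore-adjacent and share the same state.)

1

t=1: a0@(2,1):0 a1@(3,0):1 a2@(0,4):0 a3@(5,4):0 a4@(1,2):1 a5@(3,5):1 a6@(2,2):0 a7@(3,2):0 a8@(0,0):0 a9@(3,3):0 a10@(5,5):0 a11@(0,1):0 a12@(4,0):1 a13@(3,1):0 a14@(5,1):0 a15@(0,2):1 a16@(5,0):0 a17@(1,3):0 a18@(5,2):0 a19@(0,5):0 a20@(1,1):0
t=2: a0@(2,1):0 a1@(3,0):1 a2@(0,4):0 a3@(5,4):0 a4@(1,2):0 a5@(3,5):1 a6@(2,2):0 a7@(3,2):0 a8@(0,0):0 a9@(3,3):0 a10@(5,5):0 a11@(0,1):0 a12@(4,0):0 a13@(3,1):0 a14@(5,1):0 a15@(0,2):0 a16@(5,0):0 a17@(1,3):0 a18@(5,2):0 a19@(0,5):0 a20@(1,1):0
t=3: a0@(2,1):0 a1@(3,0):0 a2@(0,4):0 a3@(5,4):0 a4@(1,2):0 a5@(3,5):1 a6@(2,2):0 a7@(3,2):0 a8@(0,0):0 a9@(3,3):0 a10@(5,5):0 a11@(0,1):0 a12@(4,0):0 a13@(3,1):0 a14@(5,1):0 a15@(0,2):0 a16@(5,0):0 a17@(1,3):0 a18@(5,2):0 a19@(0,5):0 a20@(1,1):0
t=4: a0@(2,1):0 a1@(3,0):0 a2@(0,4):0 a3@(5,4):0 a4@(1,2):0 a5@(3,5):0 a6@(2,2):0 a7@(3,2):0 a8@(0,0):0 a9@(3,3):0 a10@(5,5):0 a11@(0,1):0 a12@(4,0):0 a13@(3,1):0 a14@(5,1):0 a15@(0,2):0 a16@(5,0):0 a17@(1,3):0 a18@(5,2):0 a19@(0,5):0 a20@(1,1):0
t=5: (unchanged — steady state)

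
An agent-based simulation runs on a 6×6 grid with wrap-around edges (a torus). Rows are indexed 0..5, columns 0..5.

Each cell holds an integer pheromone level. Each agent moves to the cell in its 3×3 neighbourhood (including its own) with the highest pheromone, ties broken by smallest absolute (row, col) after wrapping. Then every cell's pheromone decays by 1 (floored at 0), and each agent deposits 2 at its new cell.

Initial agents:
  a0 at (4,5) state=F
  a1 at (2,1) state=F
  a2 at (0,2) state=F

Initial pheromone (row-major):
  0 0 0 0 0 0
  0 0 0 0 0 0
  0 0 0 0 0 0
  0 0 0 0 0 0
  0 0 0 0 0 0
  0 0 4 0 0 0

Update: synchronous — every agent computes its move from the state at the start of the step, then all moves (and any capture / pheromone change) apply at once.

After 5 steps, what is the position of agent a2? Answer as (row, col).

t=1: a0@(3,0) a1@(1,0) a2@(5,2) | pheromone: 0 0 0 0 0 0 / 2 0 0 0 0 0 / 0 0 0 0 0 0 / 2 0 0 0 0 0 / 0 0 0 0 0 0 / 0 0 5 0 0 0
t=2: a0@(3,0) a1@(1,0) a2@(5,2) | pheromone: 0 0 0 0 0 0 / 3 0 0 0 0 0 / 0 0 0 0 0 0 / 3 0 0 0 0 0 / 0 0 0 0 0 0 / 0 0 6 0 0 0
t=3: a0@(3,0) a1@(1,0) a2@(5,2) | pheromone: 0 0 0 0 0 0 / 4 0 0 0 0 0 / 0 0 0 0 0 0 / 4 0 0 0 0 0 / 0 0 0 0 0 0 / 0 0 7 0 0 0
t=4: a0@(3,0) a1@(1,0) a2@(5,2) | pheromone: 0 0 0 0 0 0 / 5 0 0 0 0 0 / 0 0 0 0 0 0 / 5 0 0 0 0 0 / 0 0 0 0 0 0 / 0 0 8 0 0 0
t=5: a0@(3,0) a1@(1,0) a2@(5,2) | pheromone: 0 0 0 0 0 0 / 6 0 0 0 0 0 / 0 0 0 0 0 0 / 6 0 0 0 0 0 / 0 0 0 0 0 0 / 0 0 9 0 0 0

(5, 2)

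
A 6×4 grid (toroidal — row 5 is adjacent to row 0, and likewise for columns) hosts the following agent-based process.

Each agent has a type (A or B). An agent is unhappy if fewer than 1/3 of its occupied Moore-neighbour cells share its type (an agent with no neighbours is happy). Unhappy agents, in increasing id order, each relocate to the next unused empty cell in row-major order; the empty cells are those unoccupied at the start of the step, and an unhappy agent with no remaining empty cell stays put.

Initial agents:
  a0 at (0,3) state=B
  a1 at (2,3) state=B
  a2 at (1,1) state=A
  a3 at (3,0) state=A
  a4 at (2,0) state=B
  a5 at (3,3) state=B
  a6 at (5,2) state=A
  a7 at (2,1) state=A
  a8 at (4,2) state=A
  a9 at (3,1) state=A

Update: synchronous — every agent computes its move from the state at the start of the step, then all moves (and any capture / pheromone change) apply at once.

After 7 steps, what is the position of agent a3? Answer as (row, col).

(3, 0)

t=1: a0@(0,0):B a1@(2,3):B a2@(1,1):A a3@(3,0):A a4@(2,0):B a5@(3,3):B a6@(5,2):A a7@(2,1):A a8@(4,2):A a9@(3,1):A
t=2: a0@(0,1):B a1@(2,3):B a2@(1,1):A a3@(3,0):A a4@(2,0):B a5@(3,3):B a6@(5,2):A a7@(2,1):A a8@(4,2):A a9@(3,1):A
t=3: a0@(0,0):B a1@(2,3):B a2@(1,1):A a3@(3,0):A a4@(2,0):B a5@(3,3):B a6@(5,2):A a7@(2,1):A a8@(4,2):A a9@(3,1):A
t=4: a0@(0,1):B a1@(2,3):B a2@(1,1):A a3@(3,0):A a4@(2,0):B a5@(3,3):B a6@(5,2):A a7@(2,1):A a8@(4,2):A a9@(3,1):A
t=5: a0@(0,0):B a1@(2,3):B a2@(1,1):A a3@(3,0):A a4@(2,0):B a5@(3,3):B a6@(5,2):A a7@(2,1):A a8@(4,2):A a9@(3,1):A
t=6: a0@(0,1):B a1@(2,3):B a2@(1,1):A a3@(3,0):A a4@(2,0):B a5@(3,3):B a6@(5,2):A a7@(2,1):A a8@(4,2):A a9@(3,1):A
t=7: a0@(0,0):B a1@(2,3):B a2@(1,1):A a3@(3,0):A a4@(2,0):B a5@(3,3):B a6@(5,2):A a7@(2,1):A a8@(4,2):A a9@(3,1):A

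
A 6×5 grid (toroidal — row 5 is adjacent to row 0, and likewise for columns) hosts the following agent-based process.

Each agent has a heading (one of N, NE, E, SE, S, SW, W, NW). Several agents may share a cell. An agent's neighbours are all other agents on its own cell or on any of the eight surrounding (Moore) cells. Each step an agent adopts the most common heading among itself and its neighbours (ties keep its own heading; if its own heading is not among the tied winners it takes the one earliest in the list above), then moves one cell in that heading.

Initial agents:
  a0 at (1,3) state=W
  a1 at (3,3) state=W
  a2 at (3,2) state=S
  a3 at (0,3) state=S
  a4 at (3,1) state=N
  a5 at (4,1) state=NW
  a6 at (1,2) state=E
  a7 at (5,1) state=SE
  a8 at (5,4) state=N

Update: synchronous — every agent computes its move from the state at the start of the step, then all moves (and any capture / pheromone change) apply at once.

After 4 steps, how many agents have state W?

8

t=1: a0@(1,2):W a1@(3,2):W a2@(4,2):S a3@(1,3):S a4@(2,1):N a5@(3,0):NW a6@(1,3):E a7@(0,2):SE a8@(4,4):N
t=2: a0@(1,1):W a1@(3,1):W a2@(5,2):S a3@(2,3):S a4@(2,0):W a5@(2,0):N a6@(1,4):E a7@(1,3):SE a8@(3,4):N
t=3: a0@(1,0):W a1@(3,0):W a2@(0,2):S a3@(3,3):S a4@(2,4):W a5@(2,4):W a6@(1,0):E a7@(2,4):SE a8@(2,4):N
t=4: a0@(1,4):W a1@(3,4):W a2@(1,2):S a3@(3,2):W a4@(2,3):W a5@(2,3):W a6@(1,4):W a7@(2,3):W a8@(2,3):W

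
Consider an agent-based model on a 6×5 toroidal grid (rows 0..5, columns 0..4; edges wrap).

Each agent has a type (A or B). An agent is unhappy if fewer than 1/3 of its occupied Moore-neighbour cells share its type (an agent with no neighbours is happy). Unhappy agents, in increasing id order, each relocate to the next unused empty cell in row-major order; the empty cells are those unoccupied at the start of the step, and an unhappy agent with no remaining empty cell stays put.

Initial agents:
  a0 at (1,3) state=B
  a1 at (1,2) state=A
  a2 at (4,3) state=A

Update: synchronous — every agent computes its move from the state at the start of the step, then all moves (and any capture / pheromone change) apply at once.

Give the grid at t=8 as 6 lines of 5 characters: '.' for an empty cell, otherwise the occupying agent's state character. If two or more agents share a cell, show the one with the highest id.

..BA.
.....
.....
.....
...A.
.....

t=1: a0@(0,0):B a1@(0,1):A a2@(4,3):A
t=2: a0@(0,2):B a1@(0,3):A a2@(4,3):A
t=3: a0@(0,0):B a1@(0,1):A a2@(4,3):A
t=4: a0@(0,2):B a1@(0,3):A a2@(4,3):A
t=5: a0@(0,0):B a1@(0,1):A a2@(4,3):A
t=6: a0@(0,2):B a1@(0,3):A a2@(4,3):A
t=7: a0@(0,0):B a1@(0,1):A a2@(4,3):A
t=8: a0@(0,2):B a1@(0,3):A a2@(4,3):A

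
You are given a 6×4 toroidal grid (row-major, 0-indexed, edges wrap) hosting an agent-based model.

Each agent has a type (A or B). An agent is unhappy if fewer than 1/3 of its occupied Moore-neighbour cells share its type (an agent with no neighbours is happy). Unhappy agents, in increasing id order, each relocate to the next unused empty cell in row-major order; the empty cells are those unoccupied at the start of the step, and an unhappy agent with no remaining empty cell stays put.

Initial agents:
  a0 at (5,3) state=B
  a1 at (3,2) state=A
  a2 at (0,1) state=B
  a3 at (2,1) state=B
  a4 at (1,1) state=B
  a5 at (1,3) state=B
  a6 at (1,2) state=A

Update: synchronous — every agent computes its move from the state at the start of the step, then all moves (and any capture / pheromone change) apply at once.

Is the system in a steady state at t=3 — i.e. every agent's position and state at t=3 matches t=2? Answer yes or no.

t=1: a0@(5,3):B a1@(0,0):A a2@(0,1):B a3@(2,1):B a4@(1,1):B a5@(0,2):B a6@(0,3):A
t=2: a0@(5,3):B a1@(1,0):A a2@(0,1):B a3@(2,1):B a4@(1,1):B a5@(0,2):B a6@(0,3):A
t=3: a0@(5,3):B a1@(0,0):A a2@(0,1):B a3@(2,1):B a4@(1,1):B a5@(0,2):B a6@(0,3):A

no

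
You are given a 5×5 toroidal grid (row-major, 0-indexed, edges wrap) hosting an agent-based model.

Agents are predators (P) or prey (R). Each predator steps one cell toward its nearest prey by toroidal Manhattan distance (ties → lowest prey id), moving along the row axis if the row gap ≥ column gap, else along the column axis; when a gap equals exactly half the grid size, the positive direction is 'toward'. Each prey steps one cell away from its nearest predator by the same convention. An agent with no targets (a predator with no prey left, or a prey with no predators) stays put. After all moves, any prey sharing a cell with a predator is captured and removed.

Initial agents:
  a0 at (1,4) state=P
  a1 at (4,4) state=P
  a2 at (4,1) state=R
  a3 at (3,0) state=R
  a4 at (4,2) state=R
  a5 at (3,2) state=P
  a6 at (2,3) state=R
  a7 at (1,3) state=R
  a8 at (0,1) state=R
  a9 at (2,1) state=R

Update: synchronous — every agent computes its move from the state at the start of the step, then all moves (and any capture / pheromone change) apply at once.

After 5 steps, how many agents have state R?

t=1: a0@(1,3):P a1@(4,0):P a3@(2,0):R a4@(0,2):R a5@(4,2):P a6@(3,3):R a7@(1,2):R a8@(0,2):R a9@(1,1):R
t=2: a0@(1,2):P a1@(3,0):P a3@(1,0):R a5@(0,2):P a6@(4,3):R a7@(1,1):R a9@(1,0):R
t=3: a0@(1,1):P a1@(2,0):P a3@(1,4):R a5@(4,2):P a6@(3,3):R a7@(1,0):R a9@(1,4):R
t=4: a0@(1,0):P a1@(1,0):P a3@(1,3):R a5@(3,2):P a6@(2,3):R a7@(1,4):R a9@(1,3):R
t=5: a0@(1,4):P a1@(1,4):P a3@(1,2):R a5@(2,2):P a6@(1,3):R a7@(1,3):R a9@(1,2):R

4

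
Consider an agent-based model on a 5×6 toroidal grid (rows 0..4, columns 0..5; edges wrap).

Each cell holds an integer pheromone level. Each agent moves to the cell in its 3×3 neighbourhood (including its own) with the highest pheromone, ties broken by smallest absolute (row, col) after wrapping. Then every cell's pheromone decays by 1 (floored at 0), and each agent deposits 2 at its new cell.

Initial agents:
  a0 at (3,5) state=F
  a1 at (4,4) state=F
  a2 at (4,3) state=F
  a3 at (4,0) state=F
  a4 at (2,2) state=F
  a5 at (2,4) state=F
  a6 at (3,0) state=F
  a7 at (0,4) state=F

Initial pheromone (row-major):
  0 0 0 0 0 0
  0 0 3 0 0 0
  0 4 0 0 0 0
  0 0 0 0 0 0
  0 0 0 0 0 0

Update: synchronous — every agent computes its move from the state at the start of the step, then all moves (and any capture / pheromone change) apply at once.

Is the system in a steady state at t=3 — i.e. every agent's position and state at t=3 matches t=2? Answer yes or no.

yes

t=1: a0@(2,0) a1@(0,3) a2@(0,2) a3@(0,0) a4@(2,1) a5@(1,3) a6@(2,1) a7@(0,3) | pheromone: 2 0 2 4 0 0 / 0 0 2 2 0 0 / 2 7 0 0 0 0 / 0 0 0 0 0 0 / 0 0 0 0 0 0
t=2: a0@(2,1) a1@(0,3) a2@(0,3) a3@(0,0) a4@(2,1) a5@(0,3) a6@(2,1) a7@(0,3) | pheromone: 3 0 1 11 0 0 / 0 0 1 1 0 0 / 1 12 0 0 0 0 / 0 0 0 0 0 0 / 0 0 0 0 0 0
t=3: a0@(2,1) a1@(0,3) a2@(0,3) a3@(0,0) a4@(2,1) a5@(0,3) a6@(2,1) a7@(0,3) | pheromone: 4 0 0 18 0 0 / 0 0 0 0 0 0 / 0 17 0 0 0 0 / 0 0 0 0 0 0 / 0 0 0 0 0 0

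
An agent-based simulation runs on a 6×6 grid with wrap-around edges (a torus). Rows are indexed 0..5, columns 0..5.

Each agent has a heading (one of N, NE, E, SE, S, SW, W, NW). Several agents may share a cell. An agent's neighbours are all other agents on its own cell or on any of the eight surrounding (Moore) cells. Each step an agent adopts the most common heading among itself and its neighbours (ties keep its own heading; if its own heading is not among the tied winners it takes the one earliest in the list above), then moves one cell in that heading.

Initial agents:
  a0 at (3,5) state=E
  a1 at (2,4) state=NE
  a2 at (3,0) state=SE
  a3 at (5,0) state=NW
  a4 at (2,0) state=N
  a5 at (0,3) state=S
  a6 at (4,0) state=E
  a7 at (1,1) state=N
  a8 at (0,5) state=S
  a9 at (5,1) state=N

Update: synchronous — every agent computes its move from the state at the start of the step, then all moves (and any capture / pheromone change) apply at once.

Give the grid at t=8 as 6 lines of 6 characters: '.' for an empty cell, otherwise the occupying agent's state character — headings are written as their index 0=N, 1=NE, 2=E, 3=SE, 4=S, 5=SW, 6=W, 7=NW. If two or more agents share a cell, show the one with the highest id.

t=1: a0@(3,0):E a1@(1,5):NE a2@(3,1):E a3@(4,5):NW a4@(1,0):N a5@(1,3):S a6@(4,1):E a7@(0,1):N a8@(1,5):S a9@(4,1):N
t=2: a0@(3,1):E a1@(0,0):NE a2@(3,2):E a3@(3,4):NW a4@(0,0):N a5@(2,3):S a6@(4,2):E a7@(5,1):N a8@(2,5):S a9@(4,2):E
t=3: a0@(3,2):E a1@(5,0):N a2@(3,3):E a3@(4,4):S a4@(5,0):N a5@(3,3):S a6@(4,3):E a7@(4,1):N a8@(3,5):S a9@(4,3):E
t=4: a0@(3,3):E a1@(4,0):N a2@(3,4):E a3@(5,4):S a4@(4,0):N a5@(3,4):E a6@(4,4):E a7@(3,1):N a8@(4,5):S a9@(4,4):E
t=5: a0@(3,4):E a1@(3,0):N a2@(3,5):E a3@(0,4):S a4@(3,0):N a5@(3,5):E a6@(4,5):E a7@(2,1):N a8@(4,0):E a9@(4,5):E
t=6: a0@(3,5):E a1@(3,1):E a2@(3,0):E a3@(1,4):S a4@(3,1):E a5@(3,0):E a6@(4,0):E a7@(1,1):N a8@(4,1):E a9@(4,0):E
t=7: a0@(3,0):E a1@(3,2):E a2@(3,1):E a3@(2,4):S a4@(3,2):E a5@(3,1):E a6@(4,1):E a7@(0,1):N a8@(4,2):E a9@(4,1):E
t=8: a0@(3,1):E a1@(3,3):E a2@(3,2):E a3@(3,4):S a4@(3,3):E a5@(3,2):E a6@(4,2):E a7@(5,1):N a8@(4,3):E a9@(4,2):E

......
......
......
.2224.
..22..
.0....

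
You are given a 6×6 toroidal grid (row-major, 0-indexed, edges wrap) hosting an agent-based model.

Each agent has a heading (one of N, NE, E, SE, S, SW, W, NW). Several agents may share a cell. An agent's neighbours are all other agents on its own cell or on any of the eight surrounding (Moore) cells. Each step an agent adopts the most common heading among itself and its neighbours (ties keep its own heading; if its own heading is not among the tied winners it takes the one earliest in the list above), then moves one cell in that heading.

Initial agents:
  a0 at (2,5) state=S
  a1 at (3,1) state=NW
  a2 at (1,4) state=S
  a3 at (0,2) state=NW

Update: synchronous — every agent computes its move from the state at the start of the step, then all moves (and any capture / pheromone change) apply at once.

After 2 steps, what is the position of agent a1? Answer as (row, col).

t=1: a0@(3,5):S a1@(2,0):NW a2@(2,4):S a3@(5,1):NW
t=2: a0@(4,5):S a1@(1,5):NW a2@(3,4):S a3@(4,0):NW

(1, 5)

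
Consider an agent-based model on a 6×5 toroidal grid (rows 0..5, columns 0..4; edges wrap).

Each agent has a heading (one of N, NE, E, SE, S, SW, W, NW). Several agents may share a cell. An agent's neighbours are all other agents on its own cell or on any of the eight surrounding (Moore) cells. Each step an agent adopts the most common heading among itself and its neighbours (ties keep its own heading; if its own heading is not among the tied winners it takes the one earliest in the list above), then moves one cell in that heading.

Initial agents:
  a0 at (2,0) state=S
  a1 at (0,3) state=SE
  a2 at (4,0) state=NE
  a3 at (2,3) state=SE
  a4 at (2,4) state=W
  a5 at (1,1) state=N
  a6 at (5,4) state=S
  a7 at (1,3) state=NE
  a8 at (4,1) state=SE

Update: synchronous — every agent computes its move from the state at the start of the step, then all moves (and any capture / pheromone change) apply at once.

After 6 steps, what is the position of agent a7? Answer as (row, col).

(1, 4)

t=1: a0@(3,0):S a1@(1,4):SE a2@(3,1):NE a3@(3,4):SE a4@(2,3):W a5@(0,1):N a6@(0,4):S a7@(2,4):SE a8@(5,2):SE
t=2: a0@(4,1):SE a1@(2,0):SE a2@(2,2):NE a3@(4,0):SE a4@(3,4):SE a5@(5,1):N a6@(1,4):S a7@(3,0):SE a8@(0,3):SE
t=3: a0@(5,2):SE a1@(3,1):SE a2@(1,3):NE a3@(5,1):SE a4@(4,0):SE a5@(0,2):SE a6@(2,0):SE a7@(4,1):SE a8@(1,4):SE
t=4: a0@(0,3):SE a1@(4,2):SE a2@(2,4):SE a3@(0,2):SE a4@(5,1):SE a5@(1,3):SE a6@(3,1):SE a7@(5,2):SE a8@(2,0):SE
t=5: a0@(1,4):SE a1@(5,3):SE a2@(3,0):SE a3@(1,3):SE a4@(0,2):SE a5@(2,4):SE a6@(4,2):SE a7@(0,3):SE a8@(3,1):SE
t=6: a0@(2,0):SE a1@(0,4):SE a2@(4,1):SE a3@(2,4):SE a4@(1,3):SE a5@(3,0):SE a6@(5,3):SE a7@(1,4):SE a8@(4,2):SE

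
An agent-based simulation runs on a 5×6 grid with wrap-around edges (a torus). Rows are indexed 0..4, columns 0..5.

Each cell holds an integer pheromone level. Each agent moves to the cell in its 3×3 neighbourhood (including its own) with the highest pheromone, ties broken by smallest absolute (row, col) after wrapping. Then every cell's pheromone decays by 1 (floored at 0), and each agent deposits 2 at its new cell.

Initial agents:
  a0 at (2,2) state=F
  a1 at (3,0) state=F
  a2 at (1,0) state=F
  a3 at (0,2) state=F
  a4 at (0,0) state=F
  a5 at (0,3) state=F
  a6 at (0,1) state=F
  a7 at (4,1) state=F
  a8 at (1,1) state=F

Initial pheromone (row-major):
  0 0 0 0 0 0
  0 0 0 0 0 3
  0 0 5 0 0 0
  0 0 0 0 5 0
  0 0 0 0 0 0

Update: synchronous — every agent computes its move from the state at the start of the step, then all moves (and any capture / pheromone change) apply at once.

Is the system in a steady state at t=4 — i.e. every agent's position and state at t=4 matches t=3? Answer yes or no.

t=1: a0@(2,2) a1@(2,0) a2@(1,5) a3@(0,1) a4@(1,5) a5@(0,2) a6@(0,0) a7@(0,0) a8@(2,2) | pheromone: 4 2 2 0 0 0 / 0 0 0 0 0 6 / 2 0 8 0 0 0 / 0 0 0 0 4 0 / 0 0 0 0 0 0
t=2: a0@(2,2) a1@(1,5) a2@(1,5) a3@(0,0) a4@(1,5) a5@(0,1) a6@(1,5) a7@(1,5) a8@(2,2) | pheromone: 5 3 1 0 0 0 / 0 0 0 0 0 15 / 1 0 11 0 0 0 / 0 0 0 0 3 0 / 0 0 0 0 0 0
t=3: a0@(2,2) a1@(1,5) a2@(1,5) a3@(1,5) a4@(1,5) a5@(0,0) a6@(1,5) a7@(1,5) a8@(2,2) | pheromone: 6 2 0 0 0 0 / 0 0 0 0 0 26 / 0 0 14 0 0 0 / 0 0 0 0 2 0 / 0 0 0 0 0 0
t=4: a0@(2,2) a1@(1,5) a2@(1,5) a3@(1,5) a4@(1,5) a5@(1,5) a6@(1,5) a7@(1,5) a8@(2,2) | pheromone: 5 1 0 0 0 0 / 0 0 0 0 0 39 / 0 0 17 0 0 0 / 0 0 0 0 1 0 / 0 0 0 0 0 0

no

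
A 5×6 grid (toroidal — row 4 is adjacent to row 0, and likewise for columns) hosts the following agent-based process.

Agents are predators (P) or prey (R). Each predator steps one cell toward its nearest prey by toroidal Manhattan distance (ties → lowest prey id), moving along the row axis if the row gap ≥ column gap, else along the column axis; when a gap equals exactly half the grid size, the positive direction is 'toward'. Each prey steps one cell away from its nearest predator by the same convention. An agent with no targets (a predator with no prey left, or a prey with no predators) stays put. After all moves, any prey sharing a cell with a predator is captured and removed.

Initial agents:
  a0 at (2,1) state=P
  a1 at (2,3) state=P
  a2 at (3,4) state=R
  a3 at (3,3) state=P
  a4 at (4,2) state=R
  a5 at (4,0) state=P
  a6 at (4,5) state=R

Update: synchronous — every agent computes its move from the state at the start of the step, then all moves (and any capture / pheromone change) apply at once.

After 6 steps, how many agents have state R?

2

t=1: a0@(3,1):P a1@(3,3):P a2@(3,5):R a3@(3,4):P a4@(0,2):R a5@(4,5):P a6@(4,4):R
t=2: a0@(3,0):P a1@(3,4):P a3@(3,5):P a4@(1,2):R a5@(3,5):P a6@(0,4):R
t=3: a0@(2,0):P a1@(4,4):P a3@(4,5):P a4@(0,2):R a5@(4,5):P a6@(1,4):R
t=4: a0@(2,5):P a1@(0,4):P a3@(0,5):P a4@(0,1):R a5@(0,5):P a6@(2,4):R
t=5: a0@(2,4):P a1@(1,4):P a3@(0,0):P a4@(0,2):R a5@(0,0):P a6@(2,3):R
t=6: a0@(2,3):P a1@(2,4):P a3@(0,1):P a4@(0,3):R a5@(0,1):P a6@(2,2):R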